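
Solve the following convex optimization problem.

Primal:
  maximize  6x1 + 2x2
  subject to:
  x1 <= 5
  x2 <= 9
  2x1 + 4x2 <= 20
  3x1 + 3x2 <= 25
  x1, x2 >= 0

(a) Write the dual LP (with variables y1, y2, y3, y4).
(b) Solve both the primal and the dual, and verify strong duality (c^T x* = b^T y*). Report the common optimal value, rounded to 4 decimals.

The standard primal-dual pair for 'max c^T x s.t. A x <= b, x >= 0' is:
  Dual:  min b^T y  s.t.  A^T y >= c,  y >= 0.

So the dual LP is:
  minimize  5y1 + 9y2 + 20y3 + 25y4
  subject to:
    y1 + 2y3 + 3y4 >= 6
    y2 + 4y3 + 3y4 >= 2
    y1, y2, y3, y4 >= 0

Solving the primal: x* = (5, 2.5).
  primal value c^T x* = 35.
Solving the dual: y* = (5, 0, 0.5, 0).
  dual value b^T y* = 35.
Strong duality: c^T x* = b^T y*. Confirmed.

35


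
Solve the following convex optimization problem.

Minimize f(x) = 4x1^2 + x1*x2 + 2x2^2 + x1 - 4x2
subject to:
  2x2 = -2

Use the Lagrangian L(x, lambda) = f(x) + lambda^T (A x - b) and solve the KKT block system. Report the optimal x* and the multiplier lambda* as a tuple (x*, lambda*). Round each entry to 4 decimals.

Form the Lagrangian:
  L(x, lambda) = (1/2) x^T Q x + c^T x + lambda^T (A x - b)
Stationarity (grad_x L = 0): Q x + c + A^T lambda = 0.
Primal feasibility: A x = b.

This gives the KKT block system:
  [ Q   A^T ] [ x     ]   [-c ]
  [ A    0  ] [ lambda ] = [ b ]

Solving the linear system:
  x*      = (0, -1)
  lambda* = (4)
  f(x*)   = 6

x* = (0, -1), lambda* = (4)


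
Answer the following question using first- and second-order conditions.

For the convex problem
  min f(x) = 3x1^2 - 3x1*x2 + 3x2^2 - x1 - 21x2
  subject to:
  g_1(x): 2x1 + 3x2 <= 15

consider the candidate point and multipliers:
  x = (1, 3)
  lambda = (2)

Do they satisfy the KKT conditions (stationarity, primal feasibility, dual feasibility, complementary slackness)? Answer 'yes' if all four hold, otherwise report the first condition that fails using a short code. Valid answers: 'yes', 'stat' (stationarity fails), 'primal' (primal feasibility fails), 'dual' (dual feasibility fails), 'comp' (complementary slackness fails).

Gradient of f: grad f(x) = Q x + c = (-4, -6)
Constraint values g_i(x) = a_i^T x - b_i:
  g_1((1, 3)) = -4
Stationarity residual: grad f(x) + sum_i lambda_i a_i = (0, 0)
  -> stationarity OK
Primal feasibility (all g_i <= 0): OK
Dual feasibility (all lambda_i >= 0): OK
Complementary slackness (lambda_i * g_i(x) = 0 for all i): FAILS

Verdict: the first failing condition is complementary_slackness -> comp.

comp


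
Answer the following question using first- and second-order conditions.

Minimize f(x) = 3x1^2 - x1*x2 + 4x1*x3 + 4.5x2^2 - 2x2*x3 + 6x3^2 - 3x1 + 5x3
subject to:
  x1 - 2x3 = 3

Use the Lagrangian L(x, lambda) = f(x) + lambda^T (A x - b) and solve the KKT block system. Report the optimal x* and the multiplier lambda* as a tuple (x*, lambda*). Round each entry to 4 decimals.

Form the Lagrangian:
  L(x, lambda) = (1/2) x^T Q x + c^T x + lambda^T (A x - b)
Stationarity (grad_x L = 0): Q x + c + A^T lambda = 0.
Primal feasibility: A x = b.

This gives the KKT block system:
  [ Q   A^T ] [ x     ]   [-c ]
  [ A    0  ] [ lambda ] = [ b ]

Solving the linear system:
  x*      = (1.1814, -0.0708, -0.9093)
  lambda* = (-0.5221)
  f(x*)   = -3.2622

x* = (1.1814, -0.0708, -0.9093), lambda* = (-0.5221)


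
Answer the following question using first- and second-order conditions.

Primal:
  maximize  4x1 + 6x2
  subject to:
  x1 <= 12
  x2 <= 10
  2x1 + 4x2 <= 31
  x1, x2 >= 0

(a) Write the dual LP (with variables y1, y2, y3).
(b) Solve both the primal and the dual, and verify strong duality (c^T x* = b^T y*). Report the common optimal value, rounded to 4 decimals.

The standard primal-dual pair for 'max c^T x s.t. A x <= b, x >= 0' is:
  Dual:  min b^T y  s.t.  A^T y >= c,  y >= 0.

So the dual LP is:
  minimize  12y1 + 10y2 + 31y3
  subject to:
    y1 + 2y3 >= 4
    y2 + 4y3 >= 6
    y1, y2, y3 >= 0

Solving the primal: x* = (12, 1.75).
  primal value c^T x* = 58.5.
Solving the dual: y* = (1, 0, 1.5).
  dual value b^T y* = 58.5.
Strong duality: c^T x* = b^T y*. Confirmed.

58.5


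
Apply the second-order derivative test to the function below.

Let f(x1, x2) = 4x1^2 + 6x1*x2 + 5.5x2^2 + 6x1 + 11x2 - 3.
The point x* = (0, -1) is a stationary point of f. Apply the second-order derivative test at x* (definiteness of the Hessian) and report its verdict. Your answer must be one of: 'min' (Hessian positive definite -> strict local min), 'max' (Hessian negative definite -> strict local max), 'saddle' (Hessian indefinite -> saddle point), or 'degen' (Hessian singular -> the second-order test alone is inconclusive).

Compute the Hessian H = grad^2 f:
  H = [[8, 6], [6, 11]]
Verify stationarity: grad f(x*) = H x* + g = (0, 0).
Eigenvalues of H: 3.3153, 15.6847.
Both eigenvalues > 0, so H is positive definite -> x* is a strict local min.

min


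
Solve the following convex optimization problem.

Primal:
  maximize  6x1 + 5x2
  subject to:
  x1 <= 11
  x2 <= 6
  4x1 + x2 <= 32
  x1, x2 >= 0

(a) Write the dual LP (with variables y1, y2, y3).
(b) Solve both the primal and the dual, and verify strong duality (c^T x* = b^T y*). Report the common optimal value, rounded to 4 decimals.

The standard primal-dual pair for 'max c^T x s.t. A x <= b, x >= 0' is:
  Dual:  min b^T y  s.t.  A^T y >= c,  y >= 0.

So the dual LP is:
  minimize  11y1 + 6y2 + 32y3
  subject to:
    y1 + 4y3 >= 6
    y2 + y3 >= 5
    y1, y2, y3 >= 0

Solving the primal: x* = (6.5, 6).
  primal value c^T x* = 69.
Solving the dual: y* = (0, 3.5, 1.5).
  dual value b^T y* = 69.
Strong duality: c^T x* = b^T y*. Confirmed.

69


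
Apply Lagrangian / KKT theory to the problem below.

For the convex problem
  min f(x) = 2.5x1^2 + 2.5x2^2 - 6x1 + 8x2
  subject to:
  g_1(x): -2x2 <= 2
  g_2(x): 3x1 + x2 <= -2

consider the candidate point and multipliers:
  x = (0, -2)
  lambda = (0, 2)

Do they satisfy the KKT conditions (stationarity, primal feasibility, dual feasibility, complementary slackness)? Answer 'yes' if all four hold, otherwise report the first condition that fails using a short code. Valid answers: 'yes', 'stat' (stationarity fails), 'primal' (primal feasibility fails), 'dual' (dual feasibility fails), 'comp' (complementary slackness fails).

Gradient of f: grad f(x) = Q x + c = (-6, -2)
Constraint values g_i(x) = a_i^T x - b_i:
  g_1((0, -2)) = 2
  g_2((0, -2)) = 0
Stationarity residual: grad f(x) + sum_i lambda_i a_i = (0, 0)
  -> stationarity OK
Primal feasibility (all g_i <= 0): FAILS
Dual feasibility (all lambda_i >= 0): OK
Complementary slackness (lambda_i * g_i(x) = 0 for all i): OK

Verdict: the first failing condition is primal_feasibility -> primal.

primal


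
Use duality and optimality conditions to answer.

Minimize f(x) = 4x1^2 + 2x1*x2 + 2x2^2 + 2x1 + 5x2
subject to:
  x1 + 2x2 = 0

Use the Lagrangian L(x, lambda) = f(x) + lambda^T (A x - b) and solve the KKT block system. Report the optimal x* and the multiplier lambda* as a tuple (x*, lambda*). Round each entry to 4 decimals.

Form the Lagrangian:
  L(x, lambda) = (1/2) x^T Q x + c^T x + lambda^T (A x - b)
Stationarity (grad_x L = 0): Q x + c + A^T lambda = 0.
Primal feasibility: A x = b.

This gives the KKT block system:
  [ Q   A^T ] [ x     ]   [-c ]
  [ A    0  ] [ lambda ] = [ b ]

Solving the linear system:
  x*      = (0.0714, -0.0357)
  lambda* = (-2.5)
  f(x*)   = -0.0179

x* = (0.0714, -0.0357), lambda* = (-2.5)


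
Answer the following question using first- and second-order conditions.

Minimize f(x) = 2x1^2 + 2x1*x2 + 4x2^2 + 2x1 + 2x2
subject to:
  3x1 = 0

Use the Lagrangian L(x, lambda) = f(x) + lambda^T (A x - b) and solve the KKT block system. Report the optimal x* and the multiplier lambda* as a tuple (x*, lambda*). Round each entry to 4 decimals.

Form the Lagrangian:
  L(x, lambda) = (1/2) x^T Q x + c^T x + lambda^T (A x - b)
Stationarity (grad_x L = 0): Q x + c + A^T lambda = 0.
Primal feasibility: A x = b.

This gives the KKT block system:
  [ Q   A^T ] [ x     ]   [-c ]
  [ A    0  ] [ lambda ] = [ b ]

Solving the linear system:
  x*      = (0, -0.25)
  lambda* = (-0.5)
  f(x*)   = -0.25

x* = (0, -0.25), lambda* = (-0.5)


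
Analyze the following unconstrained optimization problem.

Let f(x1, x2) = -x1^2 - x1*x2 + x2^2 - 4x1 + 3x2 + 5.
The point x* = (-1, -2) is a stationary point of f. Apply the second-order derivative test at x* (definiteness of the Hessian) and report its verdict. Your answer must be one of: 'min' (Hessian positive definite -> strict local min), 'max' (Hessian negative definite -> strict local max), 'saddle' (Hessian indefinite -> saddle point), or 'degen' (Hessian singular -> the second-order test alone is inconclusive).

Compute the Hessian H = grad^2 f:
  H = [[-2, -1], [-1, 2]]
Verify stationarity: grad f(x*) = H x* + g = (0, 0).
Eigenvalues of H: -2.2361, 2.2361.
Eigenvalues have mixed signs, so H is indefinite -> x* is a saddle point.

saddle


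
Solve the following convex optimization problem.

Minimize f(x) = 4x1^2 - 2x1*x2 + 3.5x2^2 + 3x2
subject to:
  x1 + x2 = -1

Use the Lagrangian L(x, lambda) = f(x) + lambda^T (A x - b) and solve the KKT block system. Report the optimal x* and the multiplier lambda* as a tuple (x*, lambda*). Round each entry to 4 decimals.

Form the Lagrangian:
  L(x, lambda) = (1/2) x^T Q x + c^T x + lambda^T (A x - b)
Stationarity (grad_x L = 0): Q x + c + A^T lambda = 0.
Primal feasibility: A x = b.

This gives the KKT block system:
  [ Q   A^T ] [ x     ]   [-c ]
  [ A    0  ] [ lambda ] = [ b ]

Solving the linear system:
  x*      = (-0.3158, -0.6842)
  lambda* = (1.1579)
  f(x*)   = -0.4474

x* = (-0.3158, -0.6842), lambda* = (1.1579)


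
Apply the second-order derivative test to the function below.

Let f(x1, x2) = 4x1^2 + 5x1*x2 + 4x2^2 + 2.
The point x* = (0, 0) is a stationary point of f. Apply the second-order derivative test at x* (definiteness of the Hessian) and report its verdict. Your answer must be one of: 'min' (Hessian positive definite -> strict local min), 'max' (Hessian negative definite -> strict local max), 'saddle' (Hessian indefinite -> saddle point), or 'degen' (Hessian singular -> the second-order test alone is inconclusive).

Compute the Hessian H = grad^2 f:
  H = [[8, 5], [5, 8]]
Verify stationarity: grad f(x*) = H x* + g = (0, 0).
Eigenvalues of H: 3, 13.
Both eigenvalues > 0, so H is positive definite -> x* is a strict local min.

min


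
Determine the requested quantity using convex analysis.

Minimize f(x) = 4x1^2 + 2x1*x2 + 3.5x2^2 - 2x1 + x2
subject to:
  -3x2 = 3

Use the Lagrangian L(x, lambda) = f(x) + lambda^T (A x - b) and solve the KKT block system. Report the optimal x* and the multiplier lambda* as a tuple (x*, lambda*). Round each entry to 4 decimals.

Form the Lagrangian:
  L(x, lambda) = (1/2) x^T Q x + c^T x + lambda^T (A x - b)
Stationarity (grad_x L = 0): Q x + c + A^T lambda = 0.
Primal feasibility: A x = b.

This gives the KKT block system:
  [ Q   A^T ] [ x     ]   [-c ]
  [ A    0  ] [ lambda ] = [ b ]

Solving the linear system:
  x*      = (0.5, -1)
  lambda* = (-1.6667)
  f(x*)   = 1.5

x* = (0.5, -1), lambda* = (-1.6667)


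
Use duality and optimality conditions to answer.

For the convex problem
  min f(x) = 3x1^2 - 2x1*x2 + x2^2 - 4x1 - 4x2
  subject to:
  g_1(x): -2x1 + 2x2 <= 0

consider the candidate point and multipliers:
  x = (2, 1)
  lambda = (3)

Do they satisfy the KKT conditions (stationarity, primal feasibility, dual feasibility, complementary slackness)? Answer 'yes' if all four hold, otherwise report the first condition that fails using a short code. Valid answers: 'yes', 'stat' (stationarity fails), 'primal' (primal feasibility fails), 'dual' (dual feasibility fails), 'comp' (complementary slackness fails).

Gradient of f: grad f(x) = Q x + c = (6, -6)
Constraint values g_i(x) = a_i^T x - b_i:
  g_1((2, 1)) = -2
Stationarity residual: grad f(x) + sum_i lambda_i a_i = (0, 0)
  -> stationarity OK
Primal feasibility (all g_i <= 0): OK
Dual feasibility (all lambda_i >= 0): OK
Complementary slackness (lambda_i * g_i(x) = 0 for all i): FAILS

Verdict: the first failing condition is complementary_slackness -> comp.

comp


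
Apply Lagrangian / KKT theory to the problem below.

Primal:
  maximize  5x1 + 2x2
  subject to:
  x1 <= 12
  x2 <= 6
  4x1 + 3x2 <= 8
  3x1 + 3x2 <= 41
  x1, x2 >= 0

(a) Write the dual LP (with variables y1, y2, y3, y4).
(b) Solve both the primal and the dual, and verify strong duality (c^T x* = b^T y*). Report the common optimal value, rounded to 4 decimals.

The standard primal-dual pair for 'max c^T x s.t. A x <= b, x >= 0' is:
  Dual:  min b^T y  s.t.  A^T y >= c,  y >= 0.

So the dual LP is:
  minimize  12y1 + 6y2 + 8y3 + 41y4
  subject to:
    y1 + 4y3 + 3y4 >= 5
    y2 + 3y3 + 3y4 >= 2
    y1, y2, y3, y4 >= 0

Solving the primal: x* = (2, 0).
  primal value c^T x* = 10.
Solving the dual: y* = (0, 0, 1.25, 0).
  dual value b^T y* = 10.
Strong duality: c^T x* = b^T y*. Confirmed.

10


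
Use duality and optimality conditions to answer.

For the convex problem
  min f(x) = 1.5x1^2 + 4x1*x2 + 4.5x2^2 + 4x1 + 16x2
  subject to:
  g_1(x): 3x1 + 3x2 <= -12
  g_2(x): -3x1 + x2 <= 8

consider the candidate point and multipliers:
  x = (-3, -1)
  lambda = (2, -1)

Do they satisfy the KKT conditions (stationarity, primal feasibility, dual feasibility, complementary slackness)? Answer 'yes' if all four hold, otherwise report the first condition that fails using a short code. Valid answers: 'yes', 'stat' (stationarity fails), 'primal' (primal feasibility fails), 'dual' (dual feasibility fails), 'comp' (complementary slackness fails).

Gradient of f: grad f(x) = Q x + c = (-9, -5)
Constraint values g_i(x) = a_i^T x - b_i:
  g_1((-3, -1)) = 0
  g_2((-3, -1)) = 0
Stationarity residual: grad f(x) + sum_i lambda_i a_i = (0, 0)
  -> stationarity OK
Primal feasibility (all g_i <= 0): OK
Dual feasibility (all lambda_i >= 0): FAILS
Complementary slackness (lambda_i * g_i(x) = 0 for all i): OK

Verdict: the first failing condition is dual_feasibility -> dual.

dual


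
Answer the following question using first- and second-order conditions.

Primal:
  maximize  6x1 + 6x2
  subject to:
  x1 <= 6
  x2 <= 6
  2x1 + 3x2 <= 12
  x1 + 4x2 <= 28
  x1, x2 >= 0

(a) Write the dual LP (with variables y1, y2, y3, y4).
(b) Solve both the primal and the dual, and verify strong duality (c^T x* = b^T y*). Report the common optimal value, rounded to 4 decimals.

The standard primal-dual pair for 'max c^T x s.t. A x <= b, x >= 0' is:
  Dual:  min b^T y  s.t.  A^T y >= c,  y >= 0.

So the dual LP is:
  minimize  6y1 + 6y2 + 12y3 + 28y4
  subject to:
    y1 + 2y3 + y4 >= 6
    y2 + 3y3 + 4y4 >= 6
    y1, y2, y3, y4 >= 0

Solving the primal: x* = (6, 0).
  primal value c^T x* = 36.
Solving the dual: y* = (2, 0, 2, 0).
  dual value b^T y* = 36.
Strong duality: c^T x* = b^T y*. Confirmed.

36


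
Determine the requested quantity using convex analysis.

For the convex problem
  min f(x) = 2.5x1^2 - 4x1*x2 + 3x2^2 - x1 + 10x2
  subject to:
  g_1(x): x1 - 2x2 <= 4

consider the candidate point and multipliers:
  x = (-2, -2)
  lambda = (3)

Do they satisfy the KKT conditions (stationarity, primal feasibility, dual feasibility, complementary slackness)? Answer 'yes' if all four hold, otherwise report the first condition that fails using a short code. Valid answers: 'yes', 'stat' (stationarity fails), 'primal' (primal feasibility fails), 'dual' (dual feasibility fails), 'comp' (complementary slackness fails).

Gradient of f: grad f(x) = Q x + c = (-3, 6)
Constraint values g_i(x) = a_i^T x - b_i:
  g_1((-2, -2)) = -2
Stationarity residual: grad f(x) + sum_i lambda_i a_i = (0, 0)
  -> stationarity OK
Primal feasibility (all g_i <= 0): OK
Dual feasibility (all lambda_i >= 0): OK
Complementary slackness (lambda_i * g_i(x) = 0 for all i): FAILS

Verdict: the first failing condition is complementary_slackness -> comp.

comp


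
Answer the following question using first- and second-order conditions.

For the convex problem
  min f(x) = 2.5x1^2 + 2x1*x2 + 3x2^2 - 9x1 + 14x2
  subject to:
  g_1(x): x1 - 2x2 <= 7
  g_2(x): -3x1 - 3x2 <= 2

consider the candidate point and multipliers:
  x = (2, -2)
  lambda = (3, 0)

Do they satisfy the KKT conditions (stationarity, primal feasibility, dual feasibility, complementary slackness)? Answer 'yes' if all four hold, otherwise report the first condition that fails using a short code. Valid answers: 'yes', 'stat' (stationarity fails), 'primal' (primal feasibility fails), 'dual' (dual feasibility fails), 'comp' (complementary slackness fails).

Gradient of f: grad f(x) = Q x + c = (-3, 6)
Constraint values g_i(x) = a_i^T x - b_i:
  g_1((2, -2)) = -1
  g_2((2, -2)) = -2
Stationarity residual: grad f(x) + sum_i lambda_i a_i = (0, 0)
  -> stationarity OK
Primal feasibility (all g_i <= 0): OK
Dual feasibility (all lambda_i >= 0): OK
Complementary slackness (lambda_i * g_i(x) = 0 for all i): FAILS

Verdict: the first failing condition is complementary_slackness -> comp.

comp


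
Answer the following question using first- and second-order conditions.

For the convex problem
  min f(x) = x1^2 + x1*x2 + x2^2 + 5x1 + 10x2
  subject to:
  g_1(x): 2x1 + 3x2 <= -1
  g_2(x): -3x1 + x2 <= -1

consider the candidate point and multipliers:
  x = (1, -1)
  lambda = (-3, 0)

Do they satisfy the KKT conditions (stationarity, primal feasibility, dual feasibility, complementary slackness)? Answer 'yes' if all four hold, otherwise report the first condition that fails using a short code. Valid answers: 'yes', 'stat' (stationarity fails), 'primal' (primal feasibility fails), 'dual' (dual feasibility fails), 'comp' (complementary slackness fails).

Gradient of f: grad f(x) = Q x + c = (6, 9)
Constraint values g_i(x) = a_i^T x - b_i:
  g_1((1, -1)) = 0
  g_2((1, -1)) = -3
Stationarity residual: grad f(x) + sum_i lambda_i a_i = (0, 0)
  -> stationarity OK
Primal feasibility (all g_i <= 0): OK
Dual feasibility (all lambda_i >= 0): FAILS
Complementary slackness (lambda_i * g_i(x) = 0 for all i): OK

Verdict: the first failing condition is dual_feasibility -> dual.

dual


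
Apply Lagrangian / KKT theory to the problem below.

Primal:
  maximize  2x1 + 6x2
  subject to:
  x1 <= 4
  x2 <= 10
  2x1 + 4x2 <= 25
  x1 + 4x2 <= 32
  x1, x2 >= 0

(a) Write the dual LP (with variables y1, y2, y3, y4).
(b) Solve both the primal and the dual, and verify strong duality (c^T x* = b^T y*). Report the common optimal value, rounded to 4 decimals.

The standard primal-dual pair for 'max c^T x s.t. A x <= b, x >= 0' is:
  Dual:  min b^T y  s.t.  A^T y >= c,  y >= 0.

So the dual LP is:
  minimize  4y1 + 10y2 + 25y3 + 32y4
  subject to:
    y1 + 2y3 + y4 >= 2
    y2 + 4y3 + 4y4 >= 6
    y1, y2, y3, y4 >= 0

Solving the primal: x* = (0, 6.25).
  primal value c^T x* = 37.5.
Solving the dual: y* = (0, 0, 1.5, 0).
  dual value b^T y* = 37.5.
Strong duality: c^T x* = b^T y*. Confirmed.

37.5


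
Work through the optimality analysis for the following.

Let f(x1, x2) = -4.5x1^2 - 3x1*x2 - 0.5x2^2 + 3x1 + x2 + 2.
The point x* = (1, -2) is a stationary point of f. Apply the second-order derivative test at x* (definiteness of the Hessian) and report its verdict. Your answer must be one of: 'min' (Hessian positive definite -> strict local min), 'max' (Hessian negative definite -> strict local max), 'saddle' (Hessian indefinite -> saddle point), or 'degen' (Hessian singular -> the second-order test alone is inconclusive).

Compute the Hessian H = grad^2 f:
  H = [[-9, -3], [-3, -1]]
Verify stationarity: grad f(x*) = H x* + g = (0, 0).
Eigenvalues of H: -10, 0.
H has a zero eigenvalue (singular; negative semidefinite but not definite), so H is neither positive definite, negative definite, nor indefinite. The second-order test alone is inconclusive -> degen.
(Indeed, f is constant along the null direction of H through x*, so x* is not a strict local extremum.)

degen


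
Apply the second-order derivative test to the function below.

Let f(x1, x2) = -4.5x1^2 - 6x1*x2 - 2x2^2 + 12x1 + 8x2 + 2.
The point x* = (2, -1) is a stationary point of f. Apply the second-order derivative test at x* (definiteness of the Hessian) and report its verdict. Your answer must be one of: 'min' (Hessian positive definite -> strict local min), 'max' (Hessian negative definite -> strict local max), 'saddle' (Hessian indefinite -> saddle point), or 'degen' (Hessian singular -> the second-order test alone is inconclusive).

Compute the Hessian H = grad^2 f:
  H = [[-9, -6], [-6, -4]]
Verify stationarity: grad f(x*) = H x* + g = (0, 0).
Eigenvalues of H: -13, 0.
H has a zero eigenvalue (singular; negative semidefinite but not definite), so H is neither positive definite, negative definite, nor indefinite. The second-order test alone is inconclusive -> degen.
(Indeed, f is constant along the null direction of H through x*, so x* is not a strict local extremum.)

degen


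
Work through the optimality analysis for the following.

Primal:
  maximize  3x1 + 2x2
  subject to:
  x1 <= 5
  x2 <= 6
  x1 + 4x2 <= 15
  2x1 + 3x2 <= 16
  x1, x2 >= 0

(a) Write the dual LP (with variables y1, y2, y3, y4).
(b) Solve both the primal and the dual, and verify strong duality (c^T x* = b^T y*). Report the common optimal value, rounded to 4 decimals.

The standard primal-dual pair for 'max c^T x s.t. A x <= b, x >= 0' is:
  Dual:  min b^T y  s.t.  A^T y >= c,  y >= 0.

So the dual LP is:
  minimize  5y1 + 6y2 + 15y3 + 16y4
  subject to:
    y1 + y3 + 2y4 >= 3
    y2 + 4y3 + 3y4 >= 2
    y1, y2, y3, y4 >= 0

Solving the primal: x* = (5, 2).
  primal value c^T x* = 19.
Solving the dual: y* = (1.6667, 0, 0, 0.6667).
  dual value b^T y* = 19.
Strong duality: c^T x* = b^T y*. Confirmed.

19


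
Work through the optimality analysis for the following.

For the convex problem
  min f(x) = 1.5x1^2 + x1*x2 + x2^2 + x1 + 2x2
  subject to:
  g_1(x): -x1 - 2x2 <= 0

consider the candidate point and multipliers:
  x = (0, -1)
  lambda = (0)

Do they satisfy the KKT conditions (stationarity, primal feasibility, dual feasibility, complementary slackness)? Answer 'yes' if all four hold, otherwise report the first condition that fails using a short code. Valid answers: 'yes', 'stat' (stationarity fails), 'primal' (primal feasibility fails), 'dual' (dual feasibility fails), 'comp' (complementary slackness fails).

Gradient of f: grad f(x) = Q x + c = (0, 0)
Constraint values g_i(x) = a_i^T x - b_i:
  g_1((0, -1)) = 2
Stationarity residual: grad f(x) + sum_i lambda_i a_i = (0, 0)
  -> stationarity OK
Primal feasibility (all g_i <= 0): FAILS
Dual feasibility (all lambda_i >= 0): OK
Complementary slackness (lambda_i * g_i(x) = 0 for all i): OK

Verdict: the first failing condition is primal_feasibility -> primal.

primal


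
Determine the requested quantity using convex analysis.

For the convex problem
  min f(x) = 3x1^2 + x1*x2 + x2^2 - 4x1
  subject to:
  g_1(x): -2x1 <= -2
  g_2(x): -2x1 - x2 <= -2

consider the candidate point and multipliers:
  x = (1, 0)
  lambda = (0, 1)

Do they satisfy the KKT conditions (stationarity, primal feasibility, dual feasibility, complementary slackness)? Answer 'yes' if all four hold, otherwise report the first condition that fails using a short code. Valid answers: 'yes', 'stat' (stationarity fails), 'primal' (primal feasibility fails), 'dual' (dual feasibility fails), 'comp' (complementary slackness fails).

Gradient of f: grad f(x) = Q x + c = (2, 1)
Constraint values g_i(x) = a_i^T x - b_i:
  g_1((1, 0)) = 0
  g_2((1, 0)) = 0
Stationarity residual: grad f(x) + sum_i lambda_i a_i = (0, 0)
  -> stationarity OK
Primal feasibility (all g_i <= 0): OK
Dual feasibility (all lambda_i >= 0): OK
Complementary slackness (lambda_i * g_i(x) = 0 for all i): OK

Verdict: yes, KKT holds.

yes


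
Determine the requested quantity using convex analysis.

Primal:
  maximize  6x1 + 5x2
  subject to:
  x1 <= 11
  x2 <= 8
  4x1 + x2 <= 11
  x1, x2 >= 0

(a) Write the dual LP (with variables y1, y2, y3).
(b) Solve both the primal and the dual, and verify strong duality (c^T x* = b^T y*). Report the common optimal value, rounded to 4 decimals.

The standard primal-dual pair for 'max c^T x s.t. A x <= b, x >= 0' is:
  Dual:  min b^T y  s.t.  A^T y >= c,  y >= 0.

So the dual LP is:
  minimize  11y1 + 8y2 + 11y3
  subject to:
    y1 + 4y3 >= 6
    y2 + y3 >= 5
    y1, y2, y3 >= 0

Solving the primal: x* = (0.75, 8).
  primal value c^T x* = 44.5.
Solving the dual: y* = (0, 3.5, 1.5).
  dual value b^T y* = 44.5.
Strong duality: c^T x* = b^T y*. Confirmed.

44.5


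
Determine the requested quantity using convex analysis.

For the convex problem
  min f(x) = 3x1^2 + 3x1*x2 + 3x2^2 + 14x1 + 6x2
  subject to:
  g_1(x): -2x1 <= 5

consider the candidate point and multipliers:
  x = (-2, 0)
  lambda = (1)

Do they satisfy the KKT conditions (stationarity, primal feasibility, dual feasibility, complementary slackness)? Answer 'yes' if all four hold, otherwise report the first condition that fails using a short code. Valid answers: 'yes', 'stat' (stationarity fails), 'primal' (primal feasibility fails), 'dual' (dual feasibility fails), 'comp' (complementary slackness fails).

Gradient of f: grad f(x) = Q x + c = (2, 0)
Constraint values g_i(x) = a_i^T x - b_i:
  g_1((-2, 0)) = -1
Stationarity residual: grad f(x) + sum_i lambda_i a_i = (0, 0)
  -> stationarity OK
Primal feasibility (all g_i <= 0): OK
Dual feasibility (all lambda_i >= 0): OK
Complementary slackness (lambda_i * g_i(x) = 0 for all i): FAILS

Verdict: the first failing condition is complementary_slackness -> comp.

comp


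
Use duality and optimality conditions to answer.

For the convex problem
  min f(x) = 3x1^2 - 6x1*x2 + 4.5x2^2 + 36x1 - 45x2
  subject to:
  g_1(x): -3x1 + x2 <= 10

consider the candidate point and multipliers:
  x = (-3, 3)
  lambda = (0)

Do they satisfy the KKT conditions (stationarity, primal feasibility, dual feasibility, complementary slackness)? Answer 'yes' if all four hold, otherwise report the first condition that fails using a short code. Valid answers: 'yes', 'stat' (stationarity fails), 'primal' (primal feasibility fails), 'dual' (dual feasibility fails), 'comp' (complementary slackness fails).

Gradient of f: grad f(x) = Q x + c = (0, 0)
Constraint values g_i(x) = a_i^T x - b_i:
  g_1((-3, 3)) = 2
Stationarity residual: grad f(x) + sum_i lambda_i a_i = (0, 0)
  -> stationarity OK
Primal feasibility (all g_i <= 0): FAILS
Dual feasibility (all lambda_i >= 0): OK
Complementary slackness (lambda_i * g_i(x) = 0 for all i): OK

Verdict: the first failing condition is primal_feasibility -> primal.

primal


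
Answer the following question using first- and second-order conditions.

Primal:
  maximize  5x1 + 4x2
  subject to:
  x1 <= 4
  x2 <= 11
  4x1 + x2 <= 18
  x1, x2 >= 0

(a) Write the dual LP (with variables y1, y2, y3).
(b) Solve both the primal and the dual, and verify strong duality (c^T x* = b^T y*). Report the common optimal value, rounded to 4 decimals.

The standard primal-dual pair for 'max c^T x s.t. A x <= b, x >= 0' is:
  Dual:  min b^T y  s.t.  A^T y >= c,  y >= 0.

So the dual LP is:
  minimize  4y1 + 11y2 + 18y3
  subject to:
    y1 + 4y3 >= 5
    y2 + y3 >= 4
    y1, y2, y3 >= 0

Solving the primal: x* = (1.75, 11).
  primal value c^T x* = 52.75.
Solving the dual: y* = (0, 2.75, 1.25).
  dual value b^T y* = 52.75.
Strong duality: c^T x* = b^T y*. Confirmed.

52.75


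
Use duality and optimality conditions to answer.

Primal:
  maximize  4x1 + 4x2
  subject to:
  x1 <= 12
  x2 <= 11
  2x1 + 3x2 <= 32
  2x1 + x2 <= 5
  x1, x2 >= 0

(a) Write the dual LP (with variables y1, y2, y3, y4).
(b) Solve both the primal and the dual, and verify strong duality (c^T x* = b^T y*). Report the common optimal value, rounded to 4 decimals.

The standard primal-dual pair for 'max c^T x s.t. A x <= b, x >= 0' is:
  Dual:  min b^T y  s.t.  A^T y >= c,  y >= 0.

So the dual LP is:
  minimize  12y1 + 11y2 + 32y3 + 5y4
  subject to:
    y1 + 2y3 + 2y4 >= 4
    y2 + 3y3 + y4 >= 4
    y1, y2, y3, y4 >= 0

Solving the primal: x* = (0, 5).
  primal value c^T x* = 20.
Solving the dual: y* = (0, 0, 0, 4).
  dual value b^T y* = 20.
Strong duality: c^T x* = b^T y*. Confirmed.

20


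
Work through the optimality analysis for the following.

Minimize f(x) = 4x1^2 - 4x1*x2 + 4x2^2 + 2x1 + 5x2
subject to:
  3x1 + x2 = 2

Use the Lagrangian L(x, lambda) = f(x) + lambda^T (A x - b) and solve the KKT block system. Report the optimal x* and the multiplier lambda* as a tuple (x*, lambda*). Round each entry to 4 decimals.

Form the Lagrangian:
  L(x, lambda) = (1/2) x^T Q x + c^T x + lambda^T (A x - b)
Stationarity (grad_x L = 0): Q x + c + A^T lambda = 0.
Primal feasibility: A x = b.

This gives the KKT block system:
  [ Q   A^T ] [ x     ]   [-c ]
  [ A    0  ] [ lambda ] = [ b ]

Solving the linear system:
  x*      = (0.6635, 0.0096)
  lambda* = (-2.4231)
  f(x*)   = 3.1106

x* = (0.6635, 0.0096), lambda* = (-2.4231)


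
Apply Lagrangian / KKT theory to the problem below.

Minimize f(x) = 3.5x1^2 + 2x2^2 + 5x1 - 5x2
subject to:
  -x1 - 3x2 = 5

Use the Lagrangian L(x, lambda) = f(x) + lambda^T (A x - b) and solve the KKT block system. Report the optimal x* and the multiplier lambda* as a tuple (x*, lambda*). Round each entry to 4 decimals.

Form the Lagrangian:
  L(x, lambda) = (1/2) x^T Q x + c^T x + lambda^T (A x - b)
Stationarity (grad_x L = 0): Q x + c + A^T lambda = 0.
Primal feasibility: A x = b.

This gives the KKT block system:
  [ Q   A^T ] [ x     ]   [-c ]
  [ A    0  ] [ lambda ] = [ b ]

Solving the linear system:
  x*      = (-1.194, -1.2687)
  lambda* = (-3.3582)
  f(x*)   = 8.5821

x* = (-1.194, -1.2687), lambda* = (-3.3582)


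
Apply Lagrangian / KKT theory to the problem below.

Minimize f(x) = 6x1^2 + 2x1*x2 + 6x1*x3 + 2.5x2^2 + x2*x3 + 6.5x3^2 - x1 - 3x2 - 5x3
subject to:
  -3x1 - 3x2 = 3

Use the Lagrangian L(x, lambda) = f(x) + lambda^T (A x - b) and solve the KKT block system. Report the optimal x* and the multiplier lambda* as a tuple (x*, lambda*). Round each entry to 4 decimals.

Form the Lagrangian:
  L(x, lambda) = (1/2) x^T Q x + c^T x + lambda^T (A x - b)
Stationarity (grad_x L = 0): Q x + c + A^T lambda = 0.
Primal feasibility: A x = b.

This gives the KKT block system:
  [ Q   A^T ] [ x     ]   [-c ]
  [ A    0  ] [ lambda ] = [ b ]

Solving the linear system:
  x*      = (-0.6597, -0.3403, 0.7153)
  lambda* = (-1.7685)
  f(x*)   = 1.7049

x* = (-0.6597, -0.3403, 0.7153), lambda* = (-1.7685)


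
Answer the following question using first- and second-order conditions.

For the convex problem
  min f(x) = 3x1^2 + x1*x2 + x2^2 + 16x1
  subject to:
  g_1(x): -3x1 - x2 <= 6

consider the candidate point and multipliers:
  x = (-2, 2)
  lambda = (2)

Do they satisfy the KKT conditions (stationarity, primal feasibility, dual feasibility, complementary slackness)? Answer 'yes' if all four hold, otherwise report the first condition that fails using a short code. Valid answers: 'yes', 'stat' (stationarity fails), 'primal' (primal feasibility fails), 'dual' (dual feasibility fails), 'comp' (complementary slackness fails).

Gradient of f: grad f(x) = Q x + c = (6, 2)
Constraint values g_i(x) = a_i^T x - b_i:
  g_1((-2, 2)) = -2
Stationarity residual: grad f(x) + sum_i lambda_i a_i = (0, 0)
  -> stationarity OK
Primal feasibility (all g_i <= 0): OK
Dual feasibility (all lambda_i >= 0): OK
Complementary slackness (lambda_i * g_i(x) = 0 for all i): FAILS

Verdict: the first failing condition is complementary_slackness -> comp.

comp


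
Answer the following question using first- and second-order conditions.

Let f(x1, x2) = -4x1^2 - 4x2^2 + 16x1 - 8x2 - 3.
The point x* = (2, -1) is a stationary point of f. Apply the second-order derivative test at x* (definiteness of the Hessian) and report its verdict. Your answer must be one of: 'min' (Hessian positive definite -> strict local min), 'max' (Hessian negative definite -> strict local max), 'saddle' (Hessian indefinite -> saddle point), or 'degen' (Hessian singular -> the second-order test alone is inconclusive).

Compute the Hessian H = grad^2 f:
  H = [[-8, 0], [0, -8]]
Verify stationarity: grad f(x*) = H x* + g = (0, 0).
Eigenvalues of H: -8, -8.
Both eigenvalues < 0, so H is negative definite -> x* is a strict local max.

max


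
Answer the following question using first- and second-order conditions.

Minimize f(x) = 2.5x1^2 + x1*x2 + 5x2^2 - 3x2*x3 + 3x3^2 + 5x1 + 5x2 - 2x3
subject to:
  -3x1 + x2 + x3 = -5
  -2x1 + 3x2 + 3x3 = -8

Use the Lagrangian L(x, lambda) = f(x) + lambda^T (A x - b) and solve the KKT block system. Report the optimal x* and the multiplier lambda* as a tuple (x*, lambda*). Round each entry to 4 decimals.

Form the Lagrangian:
  L(x, lambda) = (1/2) x^T Q x + c^T x + lambda^T (A x - b)
Stationarity (grad_x L = 0): Q x + c + A^T lambda = 0.
Primal feasibility: A x = b.

This gives the KKT block system:
  [ Q   A^T ] [ x     ]   [-c ]
  [ A    0  ] [ lambda ] = [ b ]

Solving the linear system:
  x*      = (1, -1.1818, -0.8182)
  lambda* = (2.8182, 0.1818)
  f(x*)   = 8.1364

x* = (1, -1.1818, -0.8182), lambda* = (2.8182, 0.1818)


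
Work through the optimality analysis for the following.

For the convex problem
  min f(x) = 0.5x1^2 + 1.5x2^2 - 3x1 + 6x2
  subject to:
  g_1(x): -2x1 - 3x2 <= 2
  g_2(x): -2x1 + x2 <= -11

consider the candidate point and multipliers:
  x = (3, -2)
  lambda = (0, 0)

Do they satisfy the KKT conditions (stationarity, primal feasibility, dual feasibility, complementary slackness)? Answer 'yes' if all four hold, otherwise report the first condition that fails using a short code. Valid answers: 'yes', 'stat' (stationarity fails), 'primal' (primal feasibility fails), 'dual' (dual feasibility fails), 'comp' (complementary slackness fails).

Gradient of f: grad f(x) = Q x + c = (0, 0)
Constraint values g_i(x) = a_i^T x - b_i:
  g_1((3, -2)) = -2
  g_2((3, -2)) = 3
Stationarity residual: grad f(x) + sum_i lambda_i a_i = (0, 0)
  -> stationarity OK
Primal feasibility (all g_i <= 0): FAILS
Dual feasibility (all lambda_i >= 0): OK
Complementary slackness (lambda_i * g_i(x) = 0 for all i): OK

Verdict: the first failing condition is primal_feasibility -> primal.

primal


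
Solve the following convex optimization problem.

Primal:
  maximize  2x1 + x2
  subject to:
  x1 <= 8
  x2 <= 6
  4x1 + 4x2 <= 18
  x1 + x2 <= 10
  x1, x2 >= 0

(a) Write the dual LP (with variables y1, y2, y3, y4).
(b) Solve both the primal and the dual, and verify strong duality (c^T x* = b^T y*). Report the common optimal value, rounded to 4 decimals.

The standard primal-dual pair for 'max c^T x s.t. A x <= b, x >= 0' is:
  Dual:  min b^T y  s.t.  A^T y >= c,  y >= 0.

So the dual LP is:
  minimize  8y1 + 6y2 + 18y3 + 10y4
  subject to:
    y1 + 4y3 + y4 >= 2
    y2 + 4y3 + y4 >= 1
    y1, y2, y3, y4 >= 0

Solving the primal: x* = (4.5, 0).
  primal value c^T x* = 9.
Solving the dual: y* = (0, 0, 0.5, 0).
  dual value b^T y* = 9.
Strong duality: c^T x* = b^T y*. Confirmed.

9


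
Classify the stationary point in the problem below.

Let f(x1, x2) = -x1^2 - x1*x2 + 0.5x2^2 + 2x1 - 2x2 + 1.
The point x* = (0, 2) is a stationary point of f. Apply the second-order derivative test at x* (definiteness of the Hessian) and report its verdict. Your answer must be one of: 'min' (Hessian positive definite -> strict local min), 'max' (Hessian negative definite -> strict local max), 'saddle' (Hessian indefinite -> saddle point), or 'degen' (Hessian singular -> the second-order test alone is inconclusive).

Compute the Hessian H = grad^2 f:
  H = [[-2, -1], [-1, 1]]
Verify stationarity: grad f(x*) = H x* + g = (0, 0).
Eigenvalues of H: -2.3028, 1.3028.
Eigenvalues have mixed signs, so H is indefinite -> x* is a saddle point.

saddle


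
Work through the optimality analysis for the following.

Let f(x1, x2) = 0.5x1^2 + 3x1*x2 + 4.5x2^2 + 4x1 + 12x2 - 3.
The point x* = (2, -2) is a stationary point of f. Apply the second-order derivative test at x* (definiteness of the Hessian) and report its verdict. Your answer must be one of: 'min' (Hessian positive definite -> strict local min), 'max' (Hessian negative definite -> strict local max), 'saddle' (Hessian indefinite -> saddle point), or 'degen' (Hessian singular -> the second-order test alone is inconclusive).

Compute the Hessian H = grad^2 f:
  H = [[1, 3], [3, 9]]
Verify stationarity: grad f(x*) = H x* + g = (0, 0).
Eigenvalues of H: 0, 10.
H has a zero eigenvalue (singular; positive semidefinite but not definite), so H is neither positive definite, negative definite, nor indefinite. The second-order test alone is inconclusive -> degen.
(Indeed, f is constant along the null direction of H through x*, so x* is not a strict local extremum.)

degen


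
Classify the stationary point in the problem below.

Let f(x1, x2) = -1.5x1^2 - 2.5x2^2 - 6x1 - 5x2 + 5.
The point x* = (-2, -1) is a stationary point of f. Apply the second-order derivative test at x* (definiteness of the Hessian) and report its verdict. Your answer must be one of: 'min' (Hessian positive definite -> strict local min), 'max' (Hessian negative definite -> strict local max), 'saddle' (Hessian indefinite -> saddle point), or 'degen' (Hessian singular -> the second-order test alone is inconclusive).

Compute the Hessian H = grad^2 f:
  H = [[-3, 0], [0, -5]]
Verify stationarity: grad f(x*) = H x* + g = (0, 0).
Eigenvalues of H: -5, -3.
Both eigenvalues < 0, so H is negative definite -> x* is a strict local max.

max


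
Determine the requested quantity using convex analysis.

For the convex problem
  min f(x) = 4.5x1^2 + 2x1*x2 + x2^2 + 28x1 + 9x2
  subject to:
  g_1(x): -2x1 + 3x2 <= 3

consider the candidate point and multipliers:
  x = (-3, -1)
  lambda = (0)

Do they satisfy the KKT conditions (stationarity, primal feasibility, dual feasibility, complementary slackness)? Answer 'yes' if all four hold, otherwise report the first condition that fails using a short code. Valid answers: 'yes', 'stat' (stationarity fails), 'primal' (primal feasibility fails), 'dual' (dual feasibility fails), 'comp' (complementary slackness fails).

Gradient of f: grad f(x) = Q x + c = (-1, 1)
Constraint values g_i(x) = a_i^T x - b_i:
  g_1((-3, -1)) = 0
Stationarity residual: grad f(x) + sum_i lambda_i a_i = (-1, 1)
  -> stationarity FAILS
Primal feasibility (all g_i <= 0): OK
Dual feasibility (all lambda_i >= 0): OK
Complementary slackness (lambda_i * g_i(x) = 0 for all i): OK

Verdict: the first failing condition is stationarity -> stat.

stat


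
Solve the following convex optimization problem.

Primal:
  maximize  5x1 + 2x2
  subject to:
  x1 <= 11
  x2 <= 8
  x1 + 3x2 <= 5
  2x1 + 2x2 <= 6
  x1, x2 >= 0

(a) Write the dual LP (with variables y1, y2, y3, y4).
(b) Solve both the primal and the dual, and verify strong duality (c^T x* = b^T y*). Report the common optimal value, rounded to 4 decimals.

The standard primal-dual pair for 'max c^T x s.t. A x <= b, x >= 0' is:
  Dual:  min b^T y  s.t.  A^T y >= c,  y >= 0.

So the dual LP is:
  minimize  11y1 + 8y2 + 5y3 + 6y4
  subject to:
    y1 + y3 + 2y4 >= 5
    y2 + 3y3 + 2y4 >= 2
    y1, y2, y3, y4 >= 0

Solving the primal: x* = (3, 0).
  primal value c^T x* = 15.
Solving the dual: y* = (0, 0, 0, 2.5).
  dual value b^T y* = 15.
Strong duality: c^T x* = b^T y*. Confirmed.

15


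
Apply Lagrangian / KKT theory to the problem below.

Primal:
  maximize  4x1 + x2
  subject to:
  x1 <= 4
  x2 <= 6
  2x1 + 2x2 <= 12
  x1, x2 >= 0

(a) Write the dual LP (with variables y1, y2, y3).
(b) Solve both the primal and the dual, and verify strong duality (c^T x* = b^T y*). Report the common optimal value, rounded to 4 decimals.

The standard primal-dual pair for 'max c^T x s.t. A x <= b, x >= 0' is:
  Dual:  min b^T y  s.t.  A^T y >= c,  y >= 0.

So the dual LP is:
  minimize  4y1 + 6y2 + 12y3
  subject to:
    y1 + 2y3 >= 4
    y2 + 2y3 >= 1
    y1, y2, y3 >= 0

Solving the primal: x* = (4, 2).
  primal value c^T x* = 18.
Solving the dual: y* = (3, 0, 0.5).
  dual value b^T y* = 18.
Strong duality: c^T x* = b^T y*. Confirmed.

18


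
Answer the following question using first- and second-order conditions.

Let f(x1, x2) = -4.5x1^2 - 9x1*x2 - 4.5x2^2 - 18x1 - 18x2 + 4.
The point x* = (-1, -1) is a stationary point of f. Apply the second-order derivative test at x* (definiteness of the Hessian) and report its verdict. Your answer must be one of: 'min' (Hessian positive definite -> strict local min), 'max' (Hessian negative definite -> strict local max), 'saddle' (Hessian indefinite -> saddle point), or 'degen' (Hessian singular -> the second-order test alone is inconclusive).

Compute the Hessian H = grad^2 f:
  H = [[-9, -9], [-9, -9]]
Verify stationarity: grad f(x*) = H x* + g = (0, 0).
Eigenvalues of H: -18, 0.
H has a zero eigenvalue (singular; negative semidefinite but not definite), so H is neither positive definite, negative definite, nor indefinite. The second-order test alone is inconclusive -> degen.
(Indeed, f is constant along the null direction of H through x*, so x* is not a strict local extremum.)

degen
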